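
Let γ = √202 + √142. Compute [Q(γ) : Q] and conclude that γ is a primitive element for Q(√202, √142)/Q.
[Q(γ) : Q] = 4 (equivalently, Q(γ) = Q(√202, √142))

Obviously Q(γ) ⊆ Q(√202, √142), and [Q(√202, √142):Q] = 4 (since 202, 142 are distinct squarefree integers > 1 with 28684 not a perfect square). To show equality we compute the minimal polynomial of γ. From γ = √202 + √142: γ^2 = 202 + 2√(28684) + 142 = 344 + 2√(28684), so γ^2 - 344 = 2√(28684); squaring, (γ^2 - 344)^2 = 4·28684, i.e. γ^4 - 688γ^2 + 118336 - 114736 = 0, i.e. γ^4 - 688γ^2 + 3600 = 0. So γ is a root of x^4 - 688x^2 + 3600. This polynomial is irreducible over Q: it has no rational root (each ±√202 ± √142 is irrational), and any factorization into two quadratics over Q would force √(28684) ∈ Q (pairing opposite roots) or √202, √142 ∈ Q (other pairings), all impossible. Hence [Q(γ):Q] = 4 = [Q(√202, √142):Q], so Q(γ) = Q(√202, √142).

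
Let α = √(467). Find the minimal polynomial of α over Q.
m_α(x) = x^2 - 467

α satisfies α^2 - 467 = 0, so x^2 - 467 annihilates α. Since d = 467 is squarefree and ≠ 1, it is not a perfect square in Q, so x^2 - 467 has no rational root and is therefore irreducible over Q (a degree-2 polynomial over a field is irreducible iff it has no root). Hence m_α(x) = x^2 - 467.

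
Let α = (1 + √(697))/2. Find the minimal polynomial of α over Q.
m_α(x) = x^2 - x - 174

From 2α - 1 = √(697), squaring gives (2α - 1)^2 = 697, i.e. 4α^2 - 4α + 1 = 697, so α^2 - α + (1 - 697)/4 = 0. Since 697 ≡ 1 (mod 4), (1 - 697)/4 = -174 ∈ Z. The polynomial x^2 - x - 174 has discriminant 1 - 4·(-174) = 697, which is not a perfect square in Q (d = 697 is squarefree and ≠ 1), so x^2 - x - 174 is irreducible over Q. It is the minimal polynomial of α.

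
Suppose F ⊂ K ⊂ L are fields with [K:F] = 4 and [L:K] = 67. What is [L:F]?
[L:F] = 268

The tower law says that for any tower of field extensions F ⊂ K ⊂ L with finite degrees, [L:F] = [L:K] · [K:F]. Here this gives [L:F] = 67 · 4 = 268.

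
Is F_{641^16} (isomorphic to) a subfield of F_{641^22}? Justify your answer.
No: F_{641^16} is not a subfield of F_{641^22}

F_{p^m} embeds in F_{p^n} iff m | n. Here 16 ∤ 22 (since 22 = 1·16 + 6 with remainder 6 ≠ 0), so F_{641^16} is not a subfield of F_{641^22}. Equivalently: if it were, the tower law would give 16 = [F_{641^16}:F_641] dividing [F_{641^22}:F_641] = 22, contradiction.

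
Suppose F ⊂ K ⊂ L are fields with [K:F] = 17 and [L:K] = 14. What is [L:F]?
[L:F] = 238

The tower law says that for any tower of field extensions F ⊂ K ⊂ L with finite degrees, [L:F] = [L:K] · [K:F]. Here this gives [L:F] = 14 · 17 = 238.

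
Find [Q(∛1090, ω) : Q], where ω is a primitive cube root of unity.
[Q(∛1090, ω) : Q] = 6

[Q(∛1090):Q] = 3 (min poly x^3 - 1090, irreducible since 1090 is not a perfect cube). [Q(ω):Q] = 2 (min poly x^2 + x + 1). Since Q(∛1090) ⊂ R and ω ∉ R, we have ω ∉ Q(∛1090), so x^2 + x + 1 remains irreducible over Q(∛1090) and [Q(∛1090, ω) : Q(∛1090)] = 2. By the tower law, [Q(∛1090, ω) : Q] = 3 · 2 = 6. (In fact Q(∛1090, ω) is the splitting field of x^3 - 1090 over Q.)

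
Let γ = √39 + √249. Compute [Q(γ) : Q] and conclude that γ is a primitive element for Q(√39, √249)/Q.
[Q(γ) : Q] = 4 (equivalently, Q(γ) = Q(√39, √249))

Obviously Q(γ) ⊆ Q(√39, √249), and [Q(√39, √249):Q] = 4 (since 39, 249 are distinct squarefree integers > 1 with 9711 not a perfect square). To show equality we compute the minimal polynomial of γ. From γ = √39 + √249: γ^2 = 39 + 2√(9711) + 249 = 288 + 2√(9711), so γ^2 - 288 = 2√(9711); squaring, (γ^2 - 288)^2 = 4·9711, i.e. γ^4 - 576γ^2 + 82944 - 38844 = 0, i.e. γ^4 - 576γ^2 + 44100 = 0. So γ is a root of x^4 - 576x^2 + 44100. This polynomial is irreducible over Q: it has no rational root (each ±√39 ± √249 is irrational), and any factorization into two quadratics over Q would force √(9711) ∈ Q (pairing opposite roots) or √39, √249 ∈ Q (other pairings), all impossible. Hence [Q(γ):Q] = 4 = [Q(√39, √249):Q], so Q(γ) = Q(√39, √249).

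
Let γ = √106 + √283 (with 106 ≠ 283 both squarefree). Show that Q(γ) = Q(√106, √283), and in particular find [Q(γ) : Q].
[Q(γ) : Q] = 4 (equivalently, Q(γ) = Q(√106, √283))

Obviously Q(γ) ⊆ Q(√106, √283), and [Q(√106, √283):Q] = 4 (since 106, 283 are distinct squarefree integers > 1 with 29998 not a perfect square). To show equality we compute the minimal polynomial of γ. From γ = √106 + √283: γ^2 = 106 + 2√(29998) + 283 = 389 + 2√(29998), so γ^2 - 389 = 2√(29998); squaring, (γ^2 - 389)^2 = 4·29998, i.e. γ^4 - 778γ^2 + 151321 - 119992 = 0, i.e. γ^4 - 778γ^2 + 31329 = 0. So γ is a root of x^4 - 778x^2 + 31329. This polynomial is irreducible over Q: it has no rational root (each ±√106 ± √283 is irrational), and any factorization into two quadratics over Q would force √(29998) ∈ Q (pairing opposite roots) or √106, √283 ∈ Q (other pairings), all impossible. Hence [Q(γ):Q] = 4 = [Q(√106, √283):Q], so Q(γ) = Q(√106, √283).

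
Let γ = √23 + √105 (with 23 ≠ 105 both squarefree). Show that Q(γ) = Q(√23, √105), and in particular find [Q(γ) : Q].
[Q(γ) : Q] = 4 (equivalently, Q(γ) = Q(√23, √105))

Obviously Q(γ) ⊆ Q(√23, √105), and [Q(√23, √105):Q] = 4 (since 23, 105 are distinct squarefree integers > 1 with 2415 not a perfect square). To show equality we compute the minimal polynomial of γ. From γ = √23 + √105: γ^2 = 23 + 2√(2415) + 105 = 128 + 2√(2415), so γ^2 - 128 = 2√(2415); squaring, (γ^2 - 128)^2 = 4·2415, i.e. γ^4 - 256γ^2 + 16384 - 9660 = 0, i.e. γ^4 - 256γ^2 + 6724 = 0. So γ is a root of x^4 - 256x^2 + 6724. This polynomial is irreducible over Q: it has no rational root (each ±√23 ± √105 is irrational), and any factorization into two quadratics over Q would force √(2415) ∈ Q (pairing opposite roots) or √23, √105 ∈ Q (other pairings), all impossible. Hence [Q(γ):Q] = 4 = [Q(√23, √105):Q], so Q(γ) = Q(√23, √105).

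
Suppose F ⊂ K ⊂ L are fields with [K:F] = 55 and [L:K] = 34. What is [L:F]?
[L:F] = 1870

The tower law says that for any tower of field extensions F ⊂ K ⊂ L with finite degrees, [L:F] = [L:K] · [K:F]. Here this gives [L:F] = 34 · 55 = 1870.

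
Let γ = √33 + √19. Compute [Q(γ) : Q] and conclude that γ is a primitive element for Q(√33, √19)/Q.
[Q(γ) : Q] = 4 (equivalently, Q(γ) = Q(√33, √19))

Obviously Q(γ) ⊆ Q(√33, √19), and [Q(√33, √19):Q] = 4 (since 33, 19 are distinct squarefree integers > 1 with 627 not a perfect square). To show equality we compute the minimal polynomial of γ. From γ = √33 + √19: γ^2 = 33 + 2√(627) + 19 = 52 + 2√(627), so γ^2 - 52 = 2√(627); squaring, (γ^2 - 52)^2 = 4·627, i.e. γ^4 - 104γ^2 + 2704 - 2508 = 0, i.e. γ^4 - 104γ^2 + 196 = 0. So γ is a root of x^4 - 104x^2 + 196. This polynomial is irreducible over Q: it has no rational root (each ±√33 ± √19 is irrational), and any factorization into two quadratics over Q would force √(627) ∈ Q (pairing opposite roots) or √33, √19 ∈ Q (other pairings), all impossible. Hence [Q(γ):Q] = 4 = [Q(√33, √19):Q], so Q(γ) = Q(√33, √19).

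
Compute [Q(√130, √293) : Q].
[Q(√130, √293) : Q] = 4

[Q(√130):Q] = 2 (min poly x^2 - 130, irreducible since 130 is squarefree > 1). For the top step, suppose √293 ∈ Q(√130), say √293 = c + d√130 with c, d ∈ Q. Squaring: 293 = c^2 + 130d^2 + 2cd√130. Since √130 ∉ Q this forces 2cd = 0. If d = 0 then √293 = c ∈ Q, contradicting 293 squarefree > 1. If c = 0 then 293 = 130d^2, so 130·293 = (130d)^2 is a perfect square in Q — but 130·293 = 38090 is not a perfect square (since 130 and 293 are distinct squarefree integers). Contradiction. Hence √293 ∉ Q(√130), so x^2 - 293 stays irreducible over Q(√130) and [Q(√130, √293) : Q(√130)] = 2. By the tower law, [Q(√130, √293) : Q] = 2 · 2 = 4.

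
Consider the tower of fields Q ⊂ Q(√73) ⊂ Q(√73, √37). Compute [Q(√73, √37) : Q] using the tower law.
[Q(√73, √37) : Q] = 4

[Q(√73):Q] = 2 (min poly x^2 - 73, irreducible since 73 is squarefree > 1). For the top step, suppose √37 ∈ Q(√73), say √37 = c + d√73 with c, d ∈ Q. Squaring: 37 = c^2 + 73d^2 + 2cd√73. Since √73 ∉ Q this forces 2cd = 0. If d = 0 then √37 = c ∈ Q, contradicting 37 squarefree > 1. If c = 0 then 37 = 73d^2, so 73·37 = (73d)^2 is a perfect square in Q — but 73·37 = 2701 is not a perfect square (since 73 and 37 are distinct squarefree integers). Contradiction. Hence √37 ∉ Q(√73), so x^2 - 37 stays irreducible over Q(√73) and [Q(√73, √37) : Q(√73)] = 2. By the tower law, [Q(√73, √37) : Q] = 2 · 2 = 4.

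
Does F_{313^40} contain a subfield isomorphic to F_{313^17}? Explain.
No: F_{313^17} is not a subfield of F_{313^40}

F_{p^m} embeds in F_{p^n} iff m | n. Here 17 ∤ 40 (since 40 = 2·17 + 6 with remainder 6 ≠ 0), so F_{313^17} is not a subfield of F_{313^40}. Equivalently: if it were, the tower law would give 17 = [F_{313^17}:F_313] dividing [F_{313^40}:F_313] = 40, contradiction.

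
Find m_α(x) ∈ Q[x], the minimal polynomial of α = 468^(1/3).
m_α(x) = x^3 - 468

α satisfies α^3 = 468, so x^3 - 468 annihilates α. By the rational root test, a rational root p/q (in lowest terms) of x^3 - 468 would satisfy p^3 = 468 q^3, forcing q = 1 and p^3 = 468; but 468 is not a perfect cube, contradiction. A monic cubic over Q with no rational root is irreducible (any nontrivial factorization would include a linear factor). Hence x^3 - 468 is the minimal polynomial of α, and in particular [Q(α):Q] = 3.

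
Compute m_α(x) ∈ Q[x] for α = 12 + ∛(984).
m_α(x) = x^3 - 36x^2 + 432x - 2712

Set β = α - 12 = ∛(984), so β^3 = 984. Then (α - 12)^3 - 984 = 0, i.e. α is a root of g(x) = (x - 12)^3 - 984 = x^3 - 36x^2 + 432x - 2712. Since g(x) = h(x - 12) where h(x) = x^3 - 984, and h is irreducible over Q (because 984 is not a perfect cube, so h has no rational root, and a monic cubic with no rational root is irreducible), g is also irreducible (irreducibility is preserved under the substitution x → x - 12). Hence m_α(x) = x^3 - 36x^2 + 432x - 2712.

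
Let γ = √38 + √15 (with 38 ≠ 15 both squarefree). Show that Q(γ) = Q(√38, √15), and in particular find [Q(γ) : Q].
[Q(γ) : Q] = 4 (equivalently, Q(γ) = Q(√38, √15))

Obviously Q(γ) ⊆ Q(√38, √15), and [Q(√38, √15):Q] = 4 (since 38, 15 are distinct squarefree integers > 1 with 570 not a perfect square). To show equality we compute the minimal polynomial of γ. From γ = √38 + √15: γ^2 = 38 + 2√(570) + 15 = 53 + 2√(570), so γ^2 - 53 = 2√(570); squaring, (γ^2 - 53)^2 = 4·570, i.e. γ^4 - 106γ^2 + 2809 - 2280 = 0, i.e. γ^4 - 106γ^2 + 529 = 0. So γ is a root of x^4 - 106x^2 + 529. This polynomial is irreducible over Q: it has no rational root (each ±√38 ± √15 is irrational), and any factorization into two quadratics over Q would force √(570) ∈ Q (pairing opposite roots) or √38, √15 ∈ Q (other pairings), all impossible. Hence [Q(γ):Q] = 4 = [Q(√38, √15):Q], so Q(γ) = Q(√38, √15).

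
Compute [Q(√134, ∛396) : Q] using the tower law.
[Q(√134, ∛396) : Q] = 6

Let L = Q(√134, ∛396). Since Q(√134) ⊂ L and [Q(√134):Q] = 2, the tower law gives 2 | [L:Q]. Likewise Q(∛396) ⊂ L with [Q(∛396):Q] = 3 (because 396 is not a perfect cube), so 3 | [L:Q]. As gcd(2,3) = 1, [L:Q] is divisible by 6. Conversely L is generated over Q by √134 and ∛396, so [L:Q] ≤ 2·3 = 6. Therefore [Q(√134, ∛396) : Q] = 6.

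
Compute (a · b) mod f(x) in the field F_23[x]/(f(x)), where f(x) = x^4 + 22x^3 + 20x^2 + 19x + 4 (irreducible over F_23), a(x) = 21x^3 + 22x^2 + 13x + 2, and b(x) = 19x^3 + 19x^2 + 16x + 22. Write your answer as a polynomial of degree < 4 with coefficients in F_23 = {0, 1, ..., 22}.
a · b ≡ 5x^3 + 3x^2 + 2x + 4 (mod f(x))

Multiply in F_23[x]: a(x)·b(x) = (21x^3 + 22x^2 + 13x + 2)·(19x^3 + 19x^2 + 16x + 22) = 8x^6 + 12x^5 + 12x^4 + 18x^3 + 17x^2 + 19x + 21. This has degree ≥ 4, so divide by f(x) over F_23: 8x^6 + 12x^5 + 12x^4 + 18x^3 + 17x^2 + 19x + 21 = (8x^2 + 20x + 10)·(x^4 + 22x^3 + 20x^2 + 19x + 4) + (5x^3 + 3x^2 + 2x + 4). Hence a·b ≡ 5x^3 + 3x^2 + 2x + 4 (mod f). (F_23[x]/(f) is a field with 23^4 = 279841 elements since f is irreducible of degree 4.)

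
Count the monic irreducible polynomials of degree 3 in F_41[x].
There are 22960 monic irreducible polynomials of degree 3 over F_41

Each element of F_{41^3} that lies in no proper subfield is a root of exactly one monic irreducible of degree 3 over F_41, and each such polynomial has 3 distinct roots in F_{41^3}. By Möbius inversion the count is N_41(3) = (1/3) Σ_{d|3} μ(3/d) · 41^d = (1/3)(μ(3)·41^1 + μ(1)·41^3) = 68880/3 = 22960.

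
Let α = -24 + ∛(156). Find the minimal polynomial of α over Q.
m_α(x) = x^3 + 72x^2 + 1728x + 13668

Set β = α + 24 = ∛(156), so β^3 = 156. Then (α + 24)^3 - 156 = 0, i.e. α is a root of g(x) = (x + 24)^3 - 156 = x^3 + 72x^2 + 1728x + 13668. Since g(x) = h(x + 24) where h(x) = x^3 - 156, and h is irreducible over Q (because 156 is not a perfect cube, so h has no rational root, and a monic cubic with no rational root is irreducible), g is also irreducible (irreducibility is preserved under the substitution x → x + 24). Hence m_α(x) = x^3 + 72x^2 + 1728x + 13668.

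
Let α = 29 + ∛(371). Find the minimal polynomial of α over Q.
m_α(x) = x^3 - 87x^2 + 2523x - 24760

Set β = α - 29 = ∛(371), so β^3 = 371. Then (α - 29)^3 - 371 = 0, i.e. α is a root of g(x) = (x - 29)^3 - 371 = x^3 - 87x^2 + 2523x - 24760. Since g(x) = h(x - 29) where h(x) = x^3 - 371, and h is irreducible over Q (because 371 is not a perfect cube, so h has no rational root, and a monic cubic with no rational root is irreducible), g is also irreducible (irreducibility is preserved under the substitution x → x - 29). Hence m_α(x) = x^3 - 87x^2 + 2523x - 24760.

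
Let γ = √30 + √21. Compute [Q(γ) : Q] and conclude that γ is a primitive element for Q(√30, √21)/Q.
[Q(γ) : Q] = 4 (equivalently, Q(γ) = Q(√30, √21))

Obviously Q(γ) ⊆ Q(√30, √21), and [Q(√30, √21):Q] = 4 (since 30, 21 are distinct squarefree integers > 1 with 630 not a perfect square). To show equality we compute the minimal polynomial of γ. From γ = √30 + √21: γ^2 = 30 + 2√(630) + 21 = 51 + 2√(630), so γ^2 - 51 = 2√(630); squaring, (γ^2 - 51)^2 = 4·630, i.e. γ^4 - 102γ^2 + 2601 - 2520 = 0, i.e. γ^4 - 102γ^2 + 81 = 0. So γ is a root of x^4 - 102x^2 + 81. This polynomial is irreducible over Q: it has no rational root (each ±√30 ± √21 is irrational), and any factorization into two quadratics over Q would force √(630) ∈ Q (pairing opposite roots) or √30, √21 ∈ Q (other pairings), all impossible. Hence [Q(γ):Q] = 4 = [Q(√30, √21):Q], so Q(γ) = Q(√30, √21).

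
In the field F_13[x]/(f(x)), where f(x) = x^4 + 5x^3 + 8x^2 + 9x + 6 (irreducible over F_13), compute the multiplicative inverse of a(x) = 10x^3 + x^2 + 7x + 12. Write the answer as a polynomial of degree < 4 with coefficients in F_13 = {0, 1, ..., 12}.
a(x)^(-1) ≡ 10x^3 + 3x + 3 (mod f(x))

Since f is irreducible over F_13, F_13[x]/(f) is a field and a(x) ≠ 0 has an inverse. Apply the extended Euclidean algorithm to f(x) and a(x) in F_13[x]: f(x) = (4x + 4)·a(x) + (2x^2 + 11x + 10);  a(x) = (5x + 12)·(2x^2 + 11x + 10) + (7x + 9);  (2x^2 + 11x + 10) = (4x + 2)·(7x + 9) + (5). The last nonzero remainder is the constant 5 = gcd(f, a) in F_13. Back-substituting through the division chain expresses 5 = s(x)·a(x) + t(x)·f(x) with s(x) ≡ 11x^3 + 2x + 2 (mod f), so (11x^3 + 2x + 2)·a(x) ≡ 5 (mod f). Multiplying by 5^(-1) ≡ 8 in F_13 gives a(x)^(-1) ≡ 8·(11x^3 + 2x + 2) ≡ 10x^3 + 3x + 3 (mod f). Check: (10x^3 + x^2 + 7x + 12)·(10x^3 + 3x + 3) = 9x^6 + 10x^5 + 9x^4 + 10x^3 + 11x^2 + 5x + 10 ≡ 1 (mod x^4 + 5x^3 + 8x^2 + 9x + 6).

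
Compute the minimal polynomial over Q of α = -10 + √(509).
m_α(x) = x^2 + 20x - 409

From α + 10 = √(509), squaring gives (α + 10)^2 = 509, i.e. α^2 + 20α + 100 = 509, so α^2 + 20α - 409 = 0. The discriminant of x^2 + 20x - 409 is (20)^2 - 4·(-409) = 400 + 1636 = 2036, and 4·(509) is not a perfect square in Q since 509 is squarefree and ≠ 1. Hence x^2 + 20x - 409 is irreducible over Q and is the minimal polynomial of α.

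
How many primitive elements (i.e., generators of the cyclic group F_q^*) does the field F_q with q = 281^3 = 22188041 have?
There are φ(22188040) = 7527168 primitive elements

F_q^* is cyclic of order q - 1 = 22188040. A cyclic group of order m has exactly φ(m) generators. Here m = 22188040 = 2^3 · 5 · 7 · 109 · 727, so the number of primitive elements is φ(22188040) = 7527168.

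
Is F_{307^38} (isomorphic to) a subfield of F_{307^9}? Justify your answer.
No: F_{307^38} is not a subfield of F_{307^9}

F_{p^m} embeds in F_{p^n} iff m | n. Here 38 ∤ 9 (since 9 = 0·38 + 9 with remainder 9 ≠ 0), so F_{307^38} is not a subfield of F_{307^9}. Equivalently: if it were, the tower law would give 38 = [F_{307^38}:F_307] dividing [F_{307^9}:F_307] = 9, contradiction.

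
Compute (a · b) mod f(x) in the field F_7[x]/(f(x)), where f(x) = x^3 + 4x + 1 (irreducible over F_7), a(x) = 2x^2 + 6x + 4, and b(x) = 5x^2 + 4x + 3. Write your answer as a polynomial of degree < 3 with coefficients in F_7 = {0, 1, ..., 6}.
a · b ≡ 3x^2 + 5x + 2 (mod f(x))

Multiply in F_7[x]: a(x)·b(x) = (2x^2 + 6x + 4)·(5x^2 + 4x + 3) = 3x^4 + 3x^3 + x^2 + 6x + 5. This has degree ≥ 3, so divide by f(x) over F_7: 3x^4 + 3x^3 + x^2 + 6x + 5 = (3x + 3)·(x^3 + 4x + 1) + (3x^2 + 5x + 2). Hence a·b ≡ 3x^2 + 5x + 2 (mod f). (F_7[x]/(f) is a field with 7^3 = 343 elements since f is irreducible of degree 3.)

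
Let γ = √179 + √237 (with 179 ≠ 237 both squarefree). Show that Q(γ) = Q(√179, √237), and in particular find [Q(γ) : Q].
[Q(γ) : Q] = 4 (equivalently, Q(γ) = Q(√179, √237))

Obviously Q(γ) ⊆ Q(√179, √237), and [Q(√179, √237):Q] = 4 (since 179, 237 are distinct squarefree integers > 1 with 42423 not a perfect square). To show equality we compute the minimal polynomial of γ. From γ = √179 + √237: γ^2 = 179 + 2√(42423) + 237 = 416 + 2√(42423), so γ^2 - 416 = 2√(42423); squaring, (γ^2 - 416)^2 = 4·42423, i.e. γ^4 - 832γ^2 + 173056 - 169692 = 0, i.e. γ^4 - 832γ^2 + 3364 = 0. So γ is a root of x^4 - 832x^2 + 3364. This polynomial is irreducible over Q: it has no rational root (each ±√179 ± √237 is irrational), and any factorization into two quadratics over Q would force √(42423) ∈ Q (pairing opposite roots) or √179, √237 ∈ Q (other pairings), all impossible. Hence [Q(γ):Q] = 4 = [Q(√179, √237):Q], so Q(γ) = Q(√179, √237).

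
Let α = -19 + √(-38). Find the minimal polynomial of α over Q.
m_α(x) = x^2 + 38x + 399

From α + 19 = √(-38), squaring gives (α + 19)^2 = -38, i.e. α^2 + 38α + 361 = -38, so α^2 + 38α + 399 = 0. The discriminant of x^2 + 38x + 399 is (38)^2 - 4·(399) = 1444 - 1596 = -152, and 4·(-38) is not a perfect square in Q since -38 is squarefree and ≠ 1. Hence x^2 + 38x + 399 is irreducible over Q and is the minimal polynomial of α.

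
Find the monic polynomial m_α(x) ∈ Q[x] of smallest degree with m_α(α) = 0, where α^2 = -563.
m_α(x) = x^2 + 563

α satisfies α^2 + 563 = 0, so x^2 + 563 annihilates α. Since d = -563 is squarefree and ≠ 1, it is not a perfect square in Q, so x^2 + 563 has no rational root and is therefore irreducible over Q (a degree-2 polynomial over a field is irreducible iff it has no root). Hence m_α(x) = x^2 + 563.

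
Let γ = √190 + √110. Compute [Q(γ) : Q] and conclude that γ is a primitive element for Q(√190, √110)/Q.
[Q(γ) : Q] = 4 (equivalently, Q(γ) = Q(√190, √110))

Obviously Q(γ) ⊆ Q(√190, √110), and [Q(√190, √110):Q] = 4 (since 190, 110 are distinct squarefree integers > 1 with 20900 not a perfect square). To show equality we compute the minimal polynomial of γ. From γ = √190 + √110: γ^2 = 190 + 2√(20900) + 110 = 300 + 2√(20900), so γ^2 - 300 = 2√(20900); squaring, (γ^2 - 300)^2 = 4·20900, i.e. γ^4 - 600γ^2 + 90000 - 83600 = 0, i.e. γ^4 - 600γ^2 + 6400 = 0. So γ is a root of x^4 - 600x^2 + 6400. This polynomial is irreducible over Q: it has no rational root (each ±√190 ± √110 is irrational), and any factorization into two quadratics over Q would force √(20900) ∈ Q (pairing opposite roots) or √190, √110 ∈ Q (other pairings), all impossible. Hence [Q(γ):Q] = 4 = [Q(√190, √110):Q], so Q(γ) = Q(√190, √110).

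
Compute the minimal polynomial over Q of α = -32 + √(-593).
m_α(x) = x^2 + 64x + 1617

From α + 32 = √(-593), squaring gives (α + 32)^2 = -593, i.e. α^2 + 64α + 1024 = -593, so α^2 + 64α + 1617 = 0. The discriminant of x^2 + 64x + 1617 is (64)^2 - 4·(1617) = 4096 - 6468 = -2372, and 4·(-593) is not a perfect square in Q since -593 is squarefree and ≠ 1. Hence x^2 + 64x + 1617 is irreducible over Q and is the minimal polynomial of α.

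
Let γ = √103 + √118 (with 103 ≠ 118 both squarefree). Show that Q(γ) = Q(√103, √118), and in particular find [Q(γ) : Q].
[Q(γ) : Q] = 4 (equivalently, Q(γ) = Q(√103, √118))

Obviously Q(γ) ⊆ Q(√103, √118), and [Q(√103, √118):Q] = 4 (since 103, 118 are distinct squarefree integers > 1 with 12154 not a perfect square). To show equality we compute the minimal polynomial of γ. From γ = √103 + √118: γ^2 = 103 + 2√(12154) + 118 = 221 + 2√(12154), so γ^2 - 221 = 2√(12154); squaring, (γ^2 - 221)^2 = 4·12154, i.e. γ^4 - 442γ^2 + 48841 - 48616 = 0, i.e. γ^4 - 442γ^2 + 225 = 0. So γ is a root of x^4 - 442x^2 + 225. This polynomial is irreducible over Q: it has no rational root (each ±√103 ± √118 is irrational), and any factorization into two quadratics over Q would force √(12154) ∈ Q (pairing opposite roots) or √103, √118 ∈ Q (other pairings), all impossible. Hence [Q(γ):Q] = 4 = [Q(√103, √118):Q], so Q(γ) = Q(√103, √118).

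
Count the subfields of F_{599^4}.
F_{599^4} has 3 subfields

The subfields of F_{p^n} are exactly the fields F_{p^d} for d | n (each is the fixed field of the unique index-d subgroup of Gal(F_{p^n}/F_p) ≅ Z/nZ). The divisors of n = 4 are {1, 2, 4}, giving 3 subfields: F_{599^1}, F_{599^2}, F_{599^4}.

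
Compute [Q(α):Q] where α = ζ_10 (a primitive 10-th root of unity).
[Q(α):Q] = 4

The minimal polynomial of ζ_10 over Q is the 10-th cyclotomic polynomial Φ_10(x), which is irreducible over Q and has degree φ(10) = 4. Hence [Q(α):Q] = φ(10) = 4.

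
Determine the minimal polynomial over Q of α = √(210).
m_α(x) = x^2 - 210

α satisfies α^2 - 210 = 0, so x^2 - 210 annihilates α. Since d = 210 is squarefree and ≠ 1, it is not a perfect square in Q, so x^2 - 210 has no rational root and is therefore irreducible over Q (a degree-2 polynomial over a field is irreducible iff it has no root). Hence m_α(x) = x^2 - 210.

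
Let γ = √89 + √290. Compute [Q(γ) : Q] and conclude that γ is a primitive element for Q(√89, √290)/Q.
[Q(γ) : Q] = 4 (equivalently, Q(γ) = Q(√89, √290))

Obviously Q(γ) ⊆ Q(√89, √290), and [Q(√89, √290):Q] = 4 (since 89, 290 are distinct squarefree integers > 1 with 25810 not a perfect square). To show equality we compute the minimal polynomial of γ. From γ = √89 + √290: γ^2 = 89 + 2√(25810) + 290 = 379 + 2√(25810), so γ^2 - 379 = 2√(25810); squaring, (γ^2 - 379)^2 = 4·25810, i.e. γ^4 - 758γ^2 + 143641 - 103240 = 0, i.e. γ^4 - 758γ^2 + 40401 = 0. So γ is a root of x^4 - 758x^2 + 40401. This polynomial is irreducible over Q: it has no rational root (each ±√89 ± √290 is irrational), and any factorization into two quadratics over Q would force √(25810) ∈ Q (pairing opposite roots) or √89, √290 ∈ Q (other pairings), all impossible. Hence [Q(γ):Q] = 4 = [Q(√89, √290):Q], so Q(γ) = Q(√89, √290).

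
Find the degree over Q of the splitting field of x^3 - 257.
[K : Q] = 6

The roots of x^3 - 257 are ∛257, ω∛257, ω^2∛257 where ω = e^(2πi/3) is a primitive cube root of unity, so K = Q(∛257, ω). Now [Q(∛257):Q] = 3 (since 257 is not a perfect cube, x^3 - 257 is irreducible) and [Q(ω):Q] = 2. Both 2 and 3 divide [K:Q], and [K:Q] ≤ 3·2 = 6, so [K:Q] = 6. (Equivalently: Q(∛257) ⊂ R but ω ∉ R, so [K : Q(∛257)] = 2.)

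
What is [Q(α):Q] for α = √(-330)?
[Q(α):Q] = 2

[Q(α):Q] equals the degree of the minimal polynomial of α. Here α^2 = -330 and x^2 + 330 is irreducible (d = -330 is squarefree, ≠ 1, hence not a square), so deg(m_α) = 2. Thus [Q(α):Q] = 2.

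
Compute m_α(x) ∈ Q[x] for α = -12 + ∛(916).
m_α(x) = x^3 + 36x^2 + 432x + 812

Set β = α + 12 = ∛(916), so β^3 = 916. Then (α + 12)^3 - 916 = 0, i.e. α is a root of g(x) = (x + 12)^3 - 916 = x^3 + 36x^2 + 432x + 812. Since g(x) = h(x + 12) where h(x) = x^3 - 916, and h is irreducible over Q (because 916 is not a perfect cube, so h has no rational root, and a monic cubic with no rational root is irreducible), g is also irreducible (irreducibility is preserved under the substitution x → x + 12). Hence m_α(x) = x^3 + 36x^2 + 432x + 812.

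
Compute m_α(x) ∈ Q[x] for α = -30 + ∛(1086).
m_α(x) = x^3 + 90x^2 + 2700x + 25914

Set β = α + 30 = ∛(1086), so β^3 = 1086. Then (α + 30)^3 - 1086 = 0, i.e. α is a root of g(x) = (x + 30)^3 - 1086 = x^3 + 90x^2 + 2700x + 25914. Since g(x) = h(x + 30) where h(x) = x^3 - 1086, and h is irreducible over Q (because 1086 is not a perfect cube, so h has no rational root, and a monic cubic with no rational root is irreducible), g is also irreducible (irreducibility is preserved under the substitution x → x + 30). Hence m_α(x) = x^3 + 90x^2 + 2700x + 25914.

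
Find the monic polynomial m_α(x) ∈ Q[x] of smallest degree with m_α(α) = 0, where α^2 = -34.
m_α(x) = x^2 + 34

α satisfies α^2 + 34 = 0, so x^2 + 34 annihilates α. Since d = -34 is squarefree and ≠ 1, it is not a perfect square in Q, so x^2 + 34 has no rational root and is therefore irreducible over Q (a degree-2 polynomial over a field is irreducible iff it has no root). Hence m_α(x) = x^2 + 34.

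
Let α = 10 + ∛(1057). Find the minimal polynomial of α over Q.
m_α(x) = x^3 - 30x^2 + 300x - 2057

Set β = α - 10 = ∛(1057), so β^3 = 1057. Then (α - 10)^3 - 1057 = 0, i.e. α is a root of g(x) = (x - 10)^3 - 1057 = x^3 - 30x^2 + 300x - 2057. Since g(x) = h(x - 10) where h(x) = x^3 - 1057, and h is irreducible over Q (because 1057 is not a perfect cube, so h has no rational root, and a monic cubic with no rational root is irreducible), g is also irreducible (irreducibility is preserved under the substitution x → x - 10). Hence m_α(x) = x^3 - 30x^2 + 300x - 2057.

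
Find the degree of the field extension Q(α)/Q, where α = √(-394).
[Q(α):Q] = 2

[Q(α):Q] equals the degree of the minimal polynomial of α. Here α^2 = -394 and x^2 + 394 is irreducible (d = -394 is squarefree, ≠ 1, hence not a square), so deg(m_α) = 2. Thus [Q(α):Q] = 2.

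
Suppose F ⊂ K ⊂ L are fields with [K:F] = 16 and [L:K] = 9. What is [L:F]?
[L:F] = 144

The tower law says that for any tower of field extensions F ⊂ K ⊂ L with finite degrees, [L:F] = [L:K] · [K:F]. Here this gives [L:F] = 9 · 16 = 144.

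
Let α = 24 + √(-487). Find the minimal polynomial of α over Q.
m_α(x) = x^2 - 48x + 1063

From α - 24 = √(-487), squaring gives (α - 24)^2 = -487, i.e. α^2 - 48α + 576 = -487, so α^2 - 48α + 1063 = 0. The discriminant of x^2 - 48x + 1063 is (-48)^2 - 4·(1063) = 2304 - 4252 = -1948, and 4·(-487) is not a perfect square in Q since -487 is squarefree and ≠ 1. Hence x^2 - 48x + 1063 is irreducible over Q and is the minimal polynomial of α.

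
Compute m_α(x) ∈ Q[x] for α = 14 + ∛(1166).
m_α(x) = x^3 - 42x^2 + 588x - 3910

Set β = α - 14 = ∛(1166), so β^3 = 1166. Then (α - 14)^3 - 1166 = 0, i.e. α is a root of g(x) = (x - 14)^3 - 1166 = x^3 - 42x^2 + 588x - 3910. Since g(x) = h(x - 14) where h(x) = x^3 - 1166, and h is irreducible over Q (because 1166 is not a perfect cube, so h has no rational root, and a monic cubic with no rational root is irreducible), g is also irreducible (irreducibility is preserved under the substitution x → x - 14). Hence m_α(x) = x^3 - 42x^2 + 588x - 3910.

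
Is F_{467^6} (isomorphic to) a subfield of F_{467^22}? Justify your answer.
No: F_{467^6} is not a subfield of F_{467^22}

F_{p^m} embeds in F_{p^n} iff m | n. Here 6 ∤ 22 (since 22 = 3·6 + 4 with remainder 4 ≠ 0), so F_{467^6} is not a subfield of F_{467^22}. Equivalently: if it were, the tower law would give 6 = [F_{467^6}:F_467] dividing [F_{467^22}:F_467] = 22, contradiction.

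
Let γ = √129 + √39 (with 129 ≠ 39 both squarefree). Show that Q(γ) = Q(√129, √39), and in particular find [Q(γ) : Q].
[Q(γ) : Q] = 4 (equivalently, Q(γ) = Q(√129, √39))

Obviously Q(γ) ⊆ Q(√129, √39), and [Q(√129, √39):Q] = 4 (since 129, 39 are distinct squarefree integers > 1 with 5031 not a perfect square). To show equality we compute the minimal polynomial of γ. From γ = √129 + √39: γ^2 = 129 + 2√(5031) + 39 = 168 + 2√(5031), so γ^2 - 168 = 2√(5031); squaring, (γ^2 - 168)^2 = 4·5031, i.e. γ^4 - 336γ^2 + 28224 - 20124 = 0, i.e. γ^4 - 336γ^2 + 8100 = 0. So γ is a root of x^4 - 336x^2 + 8100. This polynomial is irreducible over Q: it has no rational root (each ±√129 ± √39 is irrational), and any factorization into two quadratics over Q would force √(5031) ∈ Q (pairing opposite roots) or √129, √39 ∈ Q (other pairings), all impossible. Hence [Q(γ):Q] = 4 = [Q(√129, √39):Q], so Q(γ) = Q(√129, √39).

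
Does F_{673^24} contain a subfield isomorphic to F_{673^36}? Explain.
No: F_{673^36} is not a subfield of F_{673^24}

F_{p^m} embeds in F_{p^n} iff m | n. Here 36 ∤ 24 (since 24 = 0·36 + 24 with remainder 24 ≠ 0), so F_{673^36} is not a subfield of F_{673^24}. Equivalently: if it were, the tower law would give 36 = [F_{673^36}:F_673] dividing [F_{673^24}:F_673] = 24, contradiction.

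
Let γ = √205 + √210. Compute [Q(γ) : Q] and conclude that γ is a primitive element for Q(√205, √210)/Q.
[Q(γ) : Q] = 4 (equivalently, Q(γ) = Q(√205, √210))

Obviously Q(γ) ⊆ Q(√205, √210), and [Q(√205, √210):Q] = 4 (since 205, 210 are distinct squarefree integers > 1 with 43050 not a perfect square). To show equality we compute the minimal polynomial of γ. From γ = √205 + √210: γ^2 = 205 + 2√(43050) + 210 = 415 + 2√(43050), so γ^2 - 415 = 2√(43050); squaring, (γ^2 - 415)^2 = 4·43050, i.e. γ^4 - 830γ^2 + 172225 - 172200 = 0, i.e. γ^4 - 830γ^2 + 25 = 0. So γ is a root of x^4 - 830x^2 + 25. This polynomial is irreducible over Q: it has no rational root (each ±√205 ± √210 is irrational), and any factorization into two quadratics over Q would force √(43050) ∈ Q (pairing opposite roots) or √205, √210 ∈ Q (other pairings), all impossible. Hence [Q(γ):Q] = 4 = [Q(√205, √210):Q], so Q(γ) = Q(√205, √210).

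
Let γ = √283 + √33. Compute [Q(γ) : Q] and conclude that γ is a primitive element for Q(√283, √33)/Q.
[Q(γ) : Q] = 4 (equivalently, Q(γ) = Q(√283, √33))

Obviously Q(γ) ⊆ Q(√283, √33), and [Q(√283, √33):Q] = 4 (since 283, 33 are distinct squarefree integers > 1 with 9339 not a perfect square). To show equality we compute the minimal polynomial of γ. From γ = √283 + √33: γ^2 = 283 + 2√(9339) + 33 = 316 + 2√(9339), so γ^2 - 316 = 2√(9339); squaring, (γ^2 - 316)^2 = 4·9339, i.e. γ^4 - 632γ^2 + 99856 - 37356 = 0, i.e. γ^4 - 632γ^2 + 62500 = 0. So γ is a root of x^4 - 632x^2 + 62500. This polynomial is irreducible over Q: it has no rational root (each ±√283 ± √33 is irrational), and any factorization into two quadratics over Q would force √(9339) ∈ Q (pairing opposite roots) or √283, √33 ∈ Q (other pairings), all impossible. Hence [Q(γ):Q] = 4 = [Q(√283, √33):Q], so Q(γ) = Q(√283, √33).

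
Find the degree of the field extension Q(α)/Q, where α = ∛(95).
[Q(α):Q] = 3

The minimal polynomial of α is x^3 - 95, irreducible over Q since 95 is not a perfect cube (so x^3 - 95 has no rational root). Hence [Q(α):Q] = deg(m_α) = 3.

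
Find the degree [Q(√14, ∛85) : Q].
[Q(√14, ∛85) : Q] = 6

Let L = Q(√14, ∛85). Since Q(√14) ⊂ L and [Q(√14):Q] = 2, the tower law gives 2 | [L:Q]. Likewise Q(∛85) ⊂ L with [Q(∛85):Q] = 3 (because 85 is not a perfect cube), so 3 | [L:Q]. As gcd(2,3) = 1, [L:Q] is divisible by 6. Conversely L is generated over Q by √14 and ∛85, so [L:Q] ≤ 2·3 = 6. Therefore [Q(√14, ∛85) : Q] = 6.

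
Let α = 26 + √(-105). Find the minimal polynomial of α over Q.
m_α(x) = x^2 - 52x + 781

From α - 26 = √(-105), squaring gives (α - 26)^2 = -105, i.e. α^2 - 52α + 676 = -105, so α^2 - 52α + 781 = 0. The discriminant of x^2 - 52x + 781 is (-52)^2 - 4·(781) = 2704 - 3124 = -420, and 4·(-105) is not a perfect square in Q since -105 is squarefree and ≠ 1. Hence x^2 - 52x + 781 is irreducible over Q and is the minimal polynomial of α.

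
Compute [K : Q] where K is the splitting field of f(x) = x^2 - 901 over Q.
[K : Q] = 2

f(x) = x^2 - 901 factors as (x - √901)(x + √901). The splitting field is K = Q(√901). Since 901 is squarefree and > 1, it is not a perfect square, so x^2 - 901 is irreducible over Q and [Q(√901) : Q] = 2. Hence [K : Q] = 2.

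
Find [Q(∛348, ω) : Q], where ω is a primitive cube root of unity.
[Q(∛348, ω) : Q] = 6

[Q(∛348):Q] = 3 (min poly x^3 - 348, irreducible since 348 is not a perfect cube). [Q(ω):Q] = 2 (min poly x^2 + x + 1). Since Q(∛348) ⊂ R and ω ∉ R, we have ω ∉ Q(∛348), so x^2 + x + 1 remains irreducible over Q(∛348) and [Q(∛348, ω) : Q(∛348)] = 2. By the tower law, [Q(∛348, ω) : Q] = 3 · 2 = 6. (In fact Q(∛348, ω) is the splitting field of x^3 - 348 over Q.)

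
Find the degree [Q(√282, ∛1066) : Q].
[Q(√282, ∛1066) : Q] = 6

Let L = Q(√282, ∛1066). Since Q(√282) ⊂ L and [Q(√282):Q] = 2, the tower law gives 2 | [L:Q]. Likewise Q(∛1066) ⊂ L with [Q(∛1066):Q] = 3 (because 1066 is not a perfect cube), so 3 | [L:Q]. As gcd(2,3) = 1, [L:Q] is divisible by 6. Conversely L is generated over Q by √282 and ∛1066, so [L:Q] ≤ 2·3 = 6. Therefore [Q(√282, ∛1066) : Q] = 6.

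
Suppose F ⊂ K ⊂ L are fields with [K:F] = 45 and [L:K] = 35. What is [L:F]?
[L:F] = 1575

The tower law says that for any tower of field extensions F ⊂ K ⊂ L with finite degrees, [L:F] = [L:K] · [K:F]. Here this gives [L:F] = 35 · 45 = 1575.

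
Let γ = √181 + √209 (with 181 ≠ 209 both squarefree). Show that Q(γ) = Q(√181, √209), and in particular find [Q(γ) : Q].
[Q(γ) : Q] = 4 (equivalently, Q(γ) = Q(√181, √209))

Obviously Q(γ) ⊆ Q(√181, √209), and [Q(√181, √209):Q] = 4 (since 181, 209 are distinct squarefree integers > 1 with 37829 not a perfect square). To show equality we compute the minimal polynomial of γ. From γ = √181 + √209: γ^2 = 181 + 2√(37829) + 209 = 390 + 2√(37829), so γ^2 - 390 = 2√(37829); squaring, (γ^2 - 390)^2 = 4·37829, i.e. γ^4 - 780γ^2 + 152100 - 151316 = 0, i.e. γ^4 - 780γ^2 + 784 = 0. So γ is a root of x^4 - 780x^2 + 784. This polynomial is irreducible over Q: it has no rational root (each ±√181 ± √209 is irrational), and any factorization into two quadratics over Q would force √(37829) ∈ Q (pairing opposite roots) or √181, √209 ∈ Q (other pairings), all impossible. Hence [Q(γ):Q] = 4 = [Q(√181, √209):Q], so Q(γ) = Q(√181, √209).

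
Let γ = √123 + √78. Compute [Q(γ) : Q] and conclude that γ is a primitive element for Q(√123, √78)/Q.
[Q(γ) : Q] = 4 (equivalently, Q(γ) = Q(√123, √78))

Obviously Q(γ) ⊆ Q(√123, √78), and [Q(√123, √78):Q] = 4 (since 123, 78 are distinct squarefree integers > 1 with 9594 not a perfect square). To show equality we compute the minimal polynomial of γ. From γ = √123 + √78: γ^2 = 123 + 2√(9594) + 78 = 201 + 2√(9594), so γ^2 - 201 = 2√(9594); squaring, (γ^2 - 201)^2 = 4·9594, i.e. γ^4 - 402γ^2 + 40401 - 38376 = 0, i.e. γ^4 - 402γ^2 + 2025 = 0. So γ is a root of x^4 - 402x^2 + 2025. This polynomial is irreducible over Q: it has no rational root (each ±√123 ± √78 is irrational), and any factorization into two quadratics over Q would force √(9594) ∈ Q (pairing opposite roots) or √123, √78 ∈ Q (other pairings), all impossible. Hence [Q(γ):Q] = 4 = [Q(√123, √78):Q], so Q(γ) = Q(√123, √78).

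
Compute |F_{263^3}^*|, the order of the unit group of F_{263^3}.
|F_{263^3}^*| = 18191446

F_{263^3} has 263^3 = 18191447 elements; its multiplicative group consists of all nonzero elements, so |F_{263^3}^*| = 18191447 - 1 = 18191446. (It is cyclic since any finite subgroup of the multiplicative group of a field is cyclic.)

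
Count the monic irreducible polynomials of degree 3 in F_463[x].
There are 33084128 monic irreducible polynomials of degree 3 over F_463

Each element of F_{463^3} that lies in no proper subfield is a root of exactly one monic irreducible of degree 3 over F_463, and each such polynomial has 3 distinct roots in F_{463^3}. By Möbius inversion the count is N_463(3) = (1/3) Σ_{d|3} μ(3/d) · 463^d = (1/3)(μ(3)·463^1 + μ(1)·463^3) = 99252384/3 = 33084128.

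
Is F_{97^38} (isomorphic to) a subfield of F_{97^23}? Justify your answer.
No: F_{97^38} is not a subfield of F_{97^23}

F_{p^m} embeds in F_{p^n} iff m | n. Here 38 ∤ 23 (since 23 = 0·38 + 23 with remainder 23 ≠ 0), so F_{97^38} is not a subfield of F_{97^23}. Equivalently: if it were, the tower law would give 38 = [F_{97^38}:F_97] dividing [F_{97^23}:F_97] = 23, contradiction.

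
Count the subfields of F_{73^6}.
F_{73^6} has 4 subfields

The subfields of F_{p^n} are exactly the fields F_{p^d} for d | n (each is the fixed field of the unique index-d subgroup of Gal(F_{p^n}/F_p) ≅ Z/nZ). The divisors of n = 6 are {1, 2, 3, 6}, giving 4 subfields: F_{73^1}, F_{73^2}, F_{73^3}, F_{73^6}.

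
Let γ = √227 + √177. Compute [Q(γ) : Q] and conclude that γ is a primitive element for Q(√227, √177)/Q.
[Q(γ) : Q] = 4 (equivalently, Q(γ) = Q(√227, √177))

Obviously Q(γ) ⊆ Q(√227, √177), and [Q(√227, √177):Q] = 4 (since 227, 177 are distinct squarefree integers > 1 with 40179 not a perfect square). To show equality we compute the minimal polynomial of γ. From γ = √227 + √177: γ^2 = 227 + 2√(40179) + 177 = 404 + 2√(40179), so γ^2 - 404 = 2√(40179); squaring, (γ^2 - 404)^2 = 4·40179, i.e. γ^4 - 808γ^2 + 163216 - 160716 = 0, i.e. γ^4 - 808γ^2 + 2500 = 0. So γ is a root of x^4 - 808x^2 + 2500. This polynomial is irreducible over Q: it has no rational root (each ±√227 ± √177 is irrational), and any factorization into two quadratics over Q would force √(40179) ∈ Q (pairing opposite roots) or √227, √177 ∈ Q (other pairings), all impossible. Hence [Q(γ):Q] = 4 = [Q(√227, √177):Q], so Q(γ) = Q(√227, √177).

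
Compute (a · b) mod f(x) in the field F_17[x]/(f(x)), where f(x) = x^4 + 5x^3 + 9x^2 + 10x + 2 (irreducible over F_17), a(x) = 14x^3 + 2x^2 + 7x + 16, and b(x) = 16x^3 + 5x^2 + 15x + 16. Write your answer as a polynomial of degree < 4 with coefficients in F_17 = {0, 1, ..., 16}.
a · b ≡ 8x^3 + x^2 + 16x + 6 (mod f(x))

Multiply in F_17[x]: a(x)·b(x) = (14x^3 + 2x^2 + 7x + 16)·(16x^3 + 5x^2 + 15x + 16) = 3x^6 + 9x^4 + x^3 + 13x^2 + 12x + 1. This has degree ≥ 4, so divide by f(x) over F_17: 3x^6 + 9x^4 + x^3 + 13x^2 + 12x + 1 = (3x^2 + 2x + 6)·(x^4 + 5x^3 + 9x^2 + 10x + 2) + (8x^3 + x^2 + 16x + 6). Hence a·b ≡ 8x^3 + x^2 + 16x + 6 (mod f). (F_17[x]/(f) is a field with 17^4 = 83521 elements since f is irreducible of degree 4.)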